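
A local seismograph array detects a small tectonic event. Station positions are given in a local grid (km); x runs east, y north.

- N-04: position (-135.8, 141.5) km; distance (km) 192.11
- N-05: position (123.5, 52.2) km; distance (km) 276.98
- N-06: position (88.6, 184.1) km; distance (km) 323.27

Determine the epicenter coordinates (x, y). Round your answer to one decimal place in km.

x ≈ -133.7 km, y ≈ -50.6 km

Circle about each station: (x + 135.8)² + (y − 141.5)² = 192.11²; (x − 123.5)² + (y − 52.2)² = 276.98²; (x − 88.6)² + (y − 184.1)² = 323.27².
Subtracting the N-04 equation from the N-05 and N-06 equations removes the quadratic terms:
518.6 x − 178.6 y = -60298.47
448.8 x + 85.2 y = -64318.36
Solving the 2×2 system: x ≈ -133.7, y ≈ -50.6 km.
Check against N-04 (with the unrounded x, y): √((x + 135.8)²+(y − 141.5)²) = 192.13 ≈ 192.11 km. ✓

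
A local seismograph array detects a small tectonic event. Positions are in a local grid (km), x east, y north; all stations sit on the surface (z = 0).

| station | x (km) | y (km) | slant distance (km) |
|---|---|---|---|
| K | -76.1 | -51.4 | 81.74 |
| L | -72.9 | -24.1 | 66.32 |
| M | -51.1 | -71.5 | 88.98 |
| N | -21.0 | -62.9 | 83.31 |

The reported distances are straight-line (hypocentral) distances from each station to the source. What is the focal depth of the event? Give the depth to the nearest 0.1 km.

z ≈ 51.7 km

Each station gives a sphere (x−x_i)² + (y−y_i)² + z² = d_i² (stations at z=0).
Subtracting the K sphere from L and M: z² cancels, leaving linear equations in x and y:
6.4 x + 54.6 y = -254.86
50.0 x − 40.2 y = -1945.72
Solving: x ≈ -38.993, y ≈ -0.097 km (keep extra digits for the depth step; rounded: -39.0, -0.1).
Then from the K sphere: z² = 81.74² − (x + 76.1)² − (y + 51.4)² with x = -38.993, y = -0.097, so z ≈ 51.696 ≈ 51.7 km.
Check against N (with the unrounded solution): distance 83.31 ≈ 83.31 km. ✓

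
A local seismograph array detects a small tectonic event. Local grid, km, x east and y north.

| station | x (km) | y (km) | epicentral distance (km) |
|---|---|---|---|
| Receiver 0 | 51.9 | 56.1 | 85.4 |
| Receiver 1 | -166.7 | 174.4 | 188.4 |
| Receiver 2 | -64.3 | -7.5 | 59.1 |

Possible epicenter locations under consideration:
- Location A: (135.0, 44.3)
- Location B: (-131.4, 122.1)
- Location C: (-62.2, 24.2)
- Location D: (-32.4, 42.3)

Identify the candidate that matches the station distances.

Location D

For each candidate, compare |candidate − station| to the reported distance:
Location A: residuals Receiver 0 1.5, Receiver 1 140.2, Receiver 2 146.8 → max 146.8 km
Location B: residuals Receiver 0 109.4, Receiver 1 125.3, Receiver 2 86.8 → max 125.3 km
Location C: residuals Receiver 0 33.1, Receiver 1 5.4, Receiver 2 27.3 → max 33.1 km
Location D: residuals Receiver 0 0.0, Receiver 1 0.0, Receiver 2 0.0 → max 0.0 km
Only Location D has all residuals ≈ 0.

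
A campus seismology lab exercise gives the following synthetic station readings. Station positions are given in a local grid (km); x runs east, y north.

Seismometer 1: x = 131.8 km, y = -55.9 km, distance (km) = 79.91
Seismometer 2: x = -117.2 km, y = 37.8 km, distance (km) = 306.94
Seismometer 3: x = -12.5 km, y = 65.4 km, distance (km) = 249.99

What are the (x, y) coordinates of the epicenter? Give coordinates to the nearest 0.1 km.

x ≈ 136.0 km, y ≈ -135.7 km

Circle about each station: (x − 131.8)² + (y + 55.9)² = 79.91²; (x + 117.2)² + (y − 37.8)² = 306.94²; (x + 12.5)² + (y − 65.4)² = 249.99².
Subtracting pairs of circle equations eliminates x²+y² and gives linear equations (the radical axes):
-498.0 x + 187.4 y = -93157.93
-288.6 x + 242.6 y = -72172.03
Solving the 2×2 system: x ≈ 136.0, y ≈ -135.7 km.
Check against Seismometer 1 (with the unrounded x, y): √((x − 131.8)²+(y + 55.9)²) = 79.92 ≈ 79.91 km. ✓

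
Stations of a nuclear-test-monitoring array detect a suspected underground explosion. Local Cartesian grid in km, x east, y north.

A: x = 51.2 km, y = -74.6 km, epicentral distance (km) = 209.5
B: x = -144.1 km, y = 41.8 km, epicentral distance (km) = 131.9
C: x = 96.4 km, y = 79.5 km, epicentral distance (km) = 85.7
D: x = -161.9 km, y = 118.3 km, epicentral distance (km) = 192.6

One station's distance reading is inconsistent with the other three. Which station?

B

Solve using three stations at a time. Using A, C, D (subtract circle equations pairwise → linear system) gives (x, y) ≈ (30.1, 133.8).
Distances from that point to each station vs reported:
  A: calculated 209.5 vs reported 209.5 → residual 0.0 km
  B: calculated 197.0 vs reported 131.9 → residual 65.1 km
  C: calculated 85.7 vs reported 85.7 → residual 0.0 km
  D: calculated 192.6 vs reported 192.6 → residual 0.0 km
A, C, D are mutually consistent (residuals ≈ 0); B is off by 65.1 km.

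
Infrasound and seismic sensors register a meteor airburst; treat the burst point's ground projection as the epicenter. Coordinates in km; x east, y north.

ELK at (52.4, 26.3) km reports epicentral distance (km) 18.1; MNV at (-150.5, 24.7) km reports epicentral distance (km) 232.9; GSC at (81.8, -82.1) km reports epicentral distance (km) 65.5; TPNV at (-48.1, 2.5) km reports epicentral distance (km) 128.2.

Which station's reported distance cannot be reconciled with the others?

ELK

Solve using three stations at a time. Using MNV, GSC, TPNV (subtract circle equations pairwise → linear system) gives (x, y) ≈ (78.8, -16.5).
Distances from that point to each station vs reported:
  ELK: calculated 50.3 vs reported 18.1 → residual 32.2 km
  MNV: calculated 233.0 vs reported 232.9 → residual 0.1 km
  GSC: calculated 65.7 vs reported 65.5 → residual 0.2 km
  TPNV: calculated 128.3 vs reported 128.2 → residual 0.1 km
MNV, GSC, TPNV are mutually consistent (residuals ≈ 0); ELK is off by 32.2 km.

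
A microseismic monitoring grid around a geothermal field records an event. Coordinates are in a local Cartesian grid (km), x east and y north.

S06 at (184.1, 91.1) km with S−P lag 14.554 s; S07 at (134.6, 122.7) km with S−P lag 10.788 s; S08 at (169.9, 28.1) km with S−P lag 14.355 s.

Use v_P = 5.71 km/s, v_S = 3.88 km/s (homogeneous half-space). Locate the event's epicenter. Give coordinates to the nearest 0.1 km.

x ≈ 7.9 km, y ≈ 91.0 km

Distance from S−P lag: d = Δt · v_P v_S / (v_P − v_S) = Δt · (5.71·3.88)/(5.71−3.88) ≈ 12.1064·Δt.
So d_S06 = 176.20, d_S07 = 130.60, d_S08 = 173.79 km.
Circle about each station: (x − 184.1)² + (y − 91.1)² = 176.20²; (x − 134.6)² + (y − 122.7)² = 130.60²; (x − 169.9)² + (y − 28.1)² = 173.79².
Subtracting the S06 equation from the S07 and S08 equations removes the quadratic terms:
-99.0 x + 63.2 y = 4970.51
-28.4 x − 126.0 y = -11692.92
Solving the 2×2 system: x ≈ 7.9, y ≈ 91.0 km.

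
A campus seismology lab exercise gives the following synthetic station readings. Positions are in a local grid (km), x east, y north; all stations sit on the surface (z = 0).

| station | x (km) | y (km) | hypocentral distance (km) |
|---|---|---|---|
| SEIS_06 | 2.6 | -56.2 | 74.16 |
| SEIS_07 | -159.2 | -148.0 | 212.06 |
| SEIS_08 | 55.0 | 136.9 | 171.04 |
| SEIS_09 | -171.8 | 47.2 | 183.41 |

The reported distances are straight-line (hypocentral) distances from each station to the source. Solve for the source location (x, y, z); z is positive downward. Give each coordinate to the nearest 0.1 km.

(-7.9, -11.2, 58.0)

Each station gives a sphere (x−x_i)² + (y−y_i)² + z² = d_i² (stations at z=0).
Subtracting the SEIS_06 sphere from SEIS_07 and SEIS_08: z² cancels, leaving linear equations in x and y:
-323.6 x − 183.6 y = 4613.70
104.8 x + 386.2 y = -5153.57
Solving: x ≈ -7.903, y ≈ -11.200 km (keep extra digits for the depth step; rounded: -7.9, -11.2).
Then from the SEIS_06 sphere: z² = 74.16² − (x − 2.6)² − (y + 56.2)² with x = -7.903, y = -11.200, so z ≈ 58.003 ≈ 58.0 km.
Check against SEIS_09 (with the unrounded solution): distance 183.40 ≈ 183.41 km. ✓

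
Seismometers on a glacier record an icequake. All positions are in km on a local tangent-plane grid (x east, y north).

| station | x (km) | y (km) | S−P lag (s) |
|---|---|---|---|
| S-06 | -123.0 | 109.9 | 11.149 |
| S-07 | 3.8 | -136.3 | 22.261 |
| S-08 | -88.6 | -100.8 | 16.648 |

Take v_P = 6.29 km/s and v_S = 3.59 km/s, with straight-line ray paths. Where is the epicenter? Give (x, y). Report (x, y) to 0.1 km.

Distance from S−P lag: d = Δt · v_P v_S / (v_P − v_S) = Δt · (6.29·3.59)/(6.29−3.59) ≈ 8.3634·Δt.
So d_S-06 = 93.24, d_S-07 = 186.18, d_S-08 = 139.23 km.
Circle about each station: (x + 123.0)² + (y − 109.9)² = 93.24²; (x − 3.8)² + (y + 136.3)² = 186.18²; (x + 88.6)² + (y + 100.8)² = 139.23².
Subtracting the S-06 equation from the S-07 and S-08 equations removes the quadratic terms:
253.6 x − 492.4 y = -34584.17
68.8 x − 421.4 y = -19887.71
Solving the 2×2 system: x ≈ -65.5, y ≈ 36.5 km.
Check against S-06 (with the unrounded x, y): √((x + 123.0)²+(y − 109.9)²) = 93.24 ≈ 93.24 km. ✓

(-65.5, 36.5)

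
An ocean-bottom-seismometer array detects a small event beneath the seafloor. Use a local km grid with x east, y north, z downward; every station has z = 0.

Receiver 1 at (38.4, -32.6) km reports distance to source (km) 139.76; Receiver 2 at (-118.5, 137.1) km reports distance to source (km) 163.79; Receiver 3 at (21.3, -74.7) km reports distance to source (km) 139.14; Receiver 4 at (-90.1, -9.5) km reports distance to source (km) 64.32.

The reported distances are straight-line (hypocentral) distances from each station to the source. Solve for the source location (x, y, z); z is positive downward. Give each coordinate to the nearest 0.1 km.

x ≈ -83.7 km, y ≈ -9.6 km, depth ≈ 64.0 km

Each station gives a sphere (x−x_i)² + (y−y_i)² + z² = d_i² (stations at z=0).
Subtracting the Receiver 1 sphere from Receiver 2 and Receiver 3: z² cancels, leaving linear equations in x and y:
-313.8 x + 339.4 y = 23007.03
-34.2 x − 84.2 y = 3669.38
Solving: x ≈ -83.687, y ≈ -9.588 km (keep extra digits for the depth step; rounded: -83.7, -9.6).
Then from the Receiver 1 sphere: z² = 139.76² − (x − 38.4)² − (y + 32.6)² with x = -83.687, y = -9.588, so z ≈ 64.016 ≈ 64.0 km.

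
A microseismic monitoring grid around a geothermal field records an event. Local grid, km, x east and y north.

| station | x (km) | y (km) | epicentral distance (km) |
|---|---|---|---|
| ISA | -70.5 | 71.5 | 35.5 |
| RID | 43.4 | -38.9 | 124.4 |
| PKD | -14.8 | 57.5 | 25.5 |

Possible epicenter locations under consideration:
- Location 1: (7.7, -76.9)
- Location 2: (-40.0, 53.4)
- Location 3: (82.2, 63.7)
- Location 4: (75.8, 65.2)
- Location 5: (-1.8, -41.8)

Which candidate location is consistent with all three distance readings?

Location 2

For each candidate, compare |candidate − station| to the reported distance:
Location 1: residuals ISA 132.2, RID 72.3, PKD 110.8 → max 132.2 km
Location 2: residuals ISA 0.0, RID 0.0, PKD 0.0 → max 0.0 km
Location 3: residuals ISA 117.4, RID 14.7, PKD 71.7 → max 117.4 km
Location 4: residuals ISA 110.9, RID 15.4, PKD 65.4 → max 110.9 km
Location 5: residuals ISA 97.0, RID 79.1, PKD 74.6 → max 97.0 km
Only Location 2 has all residuals ≈ 0.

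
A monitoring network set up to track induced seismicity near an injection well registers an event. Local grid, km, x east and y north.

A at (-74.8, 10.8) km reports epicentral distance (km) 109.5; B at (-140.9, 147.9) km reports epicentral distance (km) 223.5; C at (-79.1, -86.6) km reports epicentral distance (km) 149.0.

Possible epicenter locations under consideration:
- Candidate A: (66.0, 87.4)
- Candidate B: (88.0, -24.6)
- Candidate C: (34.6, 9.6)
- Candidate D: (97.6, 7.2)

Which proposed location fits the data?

For each candidate, compare |candidate − station| to the reported distance:
Candidate A: residuals A 50.8, B 7.9, C 77.6 → max 77.6 km
Candidate B: residuals A 57.1, B 63.1, C 29.2 → max 63.1 km
Candidate C: residuals A 0.1, B 0.1, C 0.1 → max 0.1 km
Candidate D: residuals A 62.9, B 53.4, C 51.1 → max 62.9 km
Only Candidate C has all residuals ≈ 0.

Candidate C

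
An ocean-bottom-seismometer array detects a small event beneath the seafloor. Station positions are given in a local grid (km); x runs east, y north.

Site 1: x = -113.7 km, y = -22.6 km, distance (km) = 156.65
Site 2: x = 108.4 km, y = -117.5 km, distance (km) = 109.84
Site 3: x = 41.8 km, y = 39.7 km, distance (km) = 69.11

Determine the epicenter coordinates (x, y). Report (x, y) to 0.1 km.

(42.8, -29.4)

Circle about each station: (x + 113.7)² + (y + 22.6)² = 156.65²; (x − 108.4)² + (y + 117.5)² = 109.84²; (x − 41.8)² + (y − 39.7)² = 69.11².
Subtracting pairs of circle equations eliminates x²+y² and gives linear equations (the radical axes):
444.2 x − 189.8 y = 24592.76
311.0 x + 124.6 y = 9647.91
Solving the 2×2 system: x ≈ 42.8, y ≈ -29.4 km.
Check against Site 1 (with the unrounded x, y): √((x + 113.7)²+(y + 22.6)²) = 156.65 ≈ 156.65 km. ✓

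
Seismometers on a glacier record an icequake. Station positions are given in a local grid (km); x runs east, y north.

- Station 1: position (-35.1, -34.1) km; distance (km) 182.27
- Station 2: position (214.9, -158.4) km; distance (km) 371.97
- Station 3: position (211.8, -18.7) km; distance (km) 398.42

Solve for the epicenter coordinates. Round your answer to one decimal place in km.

Circle about each station: (x + 35.1)² + (y + 34.1)² = 182.27²; (x − 214.9)² + (y + 158.4)² = 371.97²; (x − 211.8)² + (y + 18.7)² = 398.42².
Subtracting the Station 1 equation from the Station 2 and Station 3 equations removes the quadratic terms:
500.0 x − 248.6 y = -36261.58
493.8 x + 30.8 y = -82702.03
Solving the 2×2 system: x ≈ -156.9, y ≈ -169.7 km.
Check against Station 1 (with the unrounded x, y): √((x + 35.1)²+(y + 34.1)²) = 182.27 ≈ 182.27 km. ✓

-156.9 km east, -169.7 km north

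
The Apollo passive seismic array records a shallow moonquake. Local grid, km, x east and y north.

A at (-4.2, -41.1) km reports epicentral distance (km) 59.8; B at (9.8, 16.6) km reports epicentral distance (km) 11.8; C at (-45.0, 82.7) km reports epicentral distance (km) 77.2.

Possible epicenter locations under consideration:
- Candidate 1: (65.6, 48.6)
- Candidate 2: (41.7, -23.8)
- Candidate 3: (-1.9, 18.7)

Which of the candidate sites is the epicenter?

Candidate 3

For each candidate, compare |candidate − station| to the reported distance:
Candidate 1: residuals A 53.9, B 52.5, C 38.5 → max 53.9 km
Candidate 2: residuals A 10.7, B 39.7, C 60.1 → max 60.1 km
Candidate 3: residuals A 0.0, B 0.1, C 0.0 → max 0.1 km
Only Candidate 3 has all residuals ≈ 0.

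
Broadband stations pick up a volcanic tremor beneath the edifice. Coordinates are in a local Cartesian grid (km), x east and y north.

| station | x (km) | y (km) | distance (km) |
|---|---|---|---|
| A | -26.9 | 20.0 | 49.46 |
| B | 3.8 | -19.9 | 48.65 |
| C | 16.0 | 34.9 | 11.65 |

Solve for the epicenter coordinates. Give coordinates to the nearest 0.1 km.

Circle about each station: (x + 26.9)² + (y − 20.0)² = 49.46²; (x − 3.8)² + (y + 19.9)² = 48.65²; (x − 16.0)² + (y − 34.9)² = 11.65².
Subtracting the A equation from the B and C equations removes the quadratic terms:
61.4 x − 79.8 y = -633.69
85.8 x + 29.8 y = 2660.97
Solving the 2×2 system: x ≈ 22.3, y ≈ 25.1 km.
Check against A (with the unrounded x, y): √((x + 26.9)²+(y − 20.0)²) = 49.46 ≈ 49.46 km. ✓

x ≈ 22.3 km, y ≈ 25.1 km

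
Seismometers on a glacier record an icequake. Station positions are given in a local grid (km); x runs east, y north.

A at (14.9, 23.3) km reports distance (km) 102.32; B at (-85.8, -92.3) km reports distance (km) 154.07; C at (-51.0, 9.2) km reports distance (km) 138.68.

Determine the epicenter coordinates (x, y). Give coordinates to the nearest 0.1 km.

x ≈ 65.9 km, y ≈ -65.4 km

Circle about each station: (x − 14.9)² + (y − 23.3)² = 102.32²; (x + 85.8)² + (y + 92.3)² = 154.07²; (x + 51.0)² + (y − 9.2)² = 138.68².
Subtracting pairs of circle equations eliminates x²+y² and gives linear equations (the radical axes):
-201.4 x − 231.2 y = 1847.85
-131.8 x − 28.2 y = -6842.02
Solving the 2×2 system: x ≈ 65.9, y ≈ -65.4 km.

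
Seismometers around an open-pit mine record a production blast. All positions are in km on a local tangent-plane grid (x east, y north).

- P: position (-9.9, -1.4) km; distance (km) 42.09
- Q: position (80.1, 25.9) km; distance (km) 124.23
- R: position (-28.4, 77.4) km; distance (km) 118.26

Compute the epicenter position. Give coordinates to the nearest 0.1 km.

Circle about each station: (x + 9.9)² + (y + 1.4)² = 42.09²; (x − 80.1)² + (y − 25.9)² = 124.23²; (x + 28.4)² + (y − 77.4)² = 118.26².
Subtracting pairs of circle equations eliminates x²+y² and gives linear equations (the radical axes):
180.0 x + 54.6 y = -6674.67
-37.0 x + 157.6 y = -5516.51
Solving the 2×2 system: x ≈ -24.7, y ≈ -40.8 km.

-24.7 km east, -40.8 km north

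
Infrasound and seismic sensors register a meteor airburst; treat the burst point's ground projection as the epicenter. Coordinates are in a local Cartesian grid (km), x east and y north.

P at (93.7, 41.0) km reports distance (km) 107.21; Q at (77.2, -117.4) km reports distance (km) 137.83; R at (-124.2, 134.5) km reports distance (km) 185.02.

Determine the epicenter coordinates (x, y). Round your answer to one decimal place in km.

Circle about each station: (x − 93.7)² + (y − 41.0)² = 107.21²; (x − 77.2)² + (y + 117.4)² = 137.83²; (x + 124.2)² + (y − 134.5)² = 185.02².
Subtracting the P equation from the Q and R equations removes the quadratic terms:
-33.0 x − 316.8 y = 1778.79
-435.8 x + 187.0 y = 316.78
Solving the 2×2 system: x ≈ -3.0, y ≈ -5.3 km.

-3.0 km east, -5.3 km north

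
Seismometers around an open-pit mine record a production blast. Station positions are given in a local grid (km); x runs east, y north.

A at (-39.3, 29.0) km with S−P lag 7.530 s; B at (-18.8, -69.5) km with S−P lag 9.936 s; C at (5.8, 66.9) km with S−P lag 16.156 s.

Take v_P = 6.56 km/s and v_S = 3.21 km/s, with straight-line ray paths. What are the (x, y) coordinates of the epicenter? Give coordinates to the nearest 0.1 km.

Distance from S−P lag: d = Δt · v_P v_S / (v_P − v_S) = Δt · (6.56·3.21)/(6.56−3.21) ≈ 6.2859·Δt.
So d_A = 47.33, d_B = 62.46, d_C = 101.55 km.
Circle about each station: (x + 39.3)² + (y − 29.0)² = 47.33²; (x + 18.8)² + (y + 69.5)² = 62.46²; (x − 5.8)² + (y − 66.9)² = 101.55².
Subtracting pairs of circle equations eliminates x²+y² and gives linear equations (the radical axes):
41.0 x − 197.0 y = 1137.08
90.2 x + 75.8 y = -5948.51
Solving the 2×2 system: x ≈ -52.0, y ≈ -16.6 km.

x ≈ -52.0 km, y ≈ -16.6 km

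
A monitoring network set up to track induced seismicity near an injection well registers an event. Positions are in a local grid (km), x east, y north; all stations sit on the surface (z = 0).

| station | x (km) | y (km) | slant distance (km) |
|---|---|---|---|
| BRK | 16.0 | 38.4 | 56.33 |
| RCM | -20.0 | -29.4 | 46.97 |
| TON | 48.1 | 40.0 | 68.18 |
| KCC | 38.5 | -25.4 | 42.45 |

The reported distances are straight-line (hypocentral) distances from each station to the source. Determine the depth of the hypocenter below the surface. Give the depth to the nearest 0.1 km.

depth ≈ 28.8 km

Each station gives a sphere (x−x_i)² + (y−y_i)² + z² = d_i² (stations at z=0).
Subtracting the BRK sphere from RCM and TON: z² cancels, leaving linear equations in x and y:
-72.0 x − 135.6 y = 500.69
64.2 x + 3.2 y = 707.61
Solving: x ≈ 11.511, y ≈ -9.804 km (keep extra digits for the depth step; rounded: 11.5, -9.8).
Then from the BRK sphere: z² = 56.33² − (x − 16.0)² − (y − 38.4)² with x = 11.511, y = -9.804, so z ≈ 28.797 ≈ 28.8 km.
Check against KCC (with the unrounded solution): distance 42.44 ≈ 42.45 km. ✓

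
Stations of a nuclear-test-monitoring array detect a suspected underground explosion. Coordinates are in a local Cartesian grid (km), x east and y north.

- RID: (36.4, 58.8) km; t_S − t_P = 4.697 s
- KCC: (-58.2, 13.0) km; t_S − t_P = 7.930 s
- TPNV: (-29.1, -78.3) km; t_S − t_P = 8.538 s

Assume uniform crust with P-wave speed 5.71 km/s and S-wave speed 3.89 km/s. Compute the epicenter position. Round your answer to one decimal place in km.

Distance from S−P lag: d = Δt · v_P v_S / (v_P − v_S) = Δt · (5.71·3.89)/(5.71−3.89) ≈ 12.2043·Δt.
So d_RID = 57.32, d_KCC = 96.78, d_TPNV = 104.20 km.
Circle about each station: (x − 36.4)² + (y − 58.8)² = 57.32²; (x + 58.2)² + (y − 13.0)² = 96.78²; (x + 29.1)² + (y + 78.3)² = 104.20².
Subtracting pairs of circle equations eliminates x²+y² and gives linear equations (the radical axes):
-189.2 x − 91.6 y = -7306.95
-131.0 x − 274.2 y = -5376.76
Solving the 2×2 system: x ≈ 37.9, y ≈ 1.5 km.

37.9 km east, 1.5 km north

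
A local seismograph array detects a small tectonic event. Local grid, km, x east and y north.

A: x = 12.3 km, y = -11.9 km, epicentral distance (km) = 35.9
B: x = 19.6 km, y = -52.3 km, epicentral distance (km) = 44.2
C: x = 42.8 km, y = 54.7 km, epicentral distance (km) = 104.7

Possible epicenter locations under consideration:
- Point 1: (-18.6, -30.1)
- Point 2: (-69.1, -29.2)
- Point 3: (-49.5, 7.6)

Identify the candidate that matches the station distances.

Point 1

For each candidate, compare |candidate − station| to the reported distance:
Point 1: residuals A 0.0, B 0.0, C 0.0 → max 0.0 km
Point 2: residuals A 47.3, B 47.5, C 35.2 → max 47.5 km
Point 3: residuals A 28.9, B 47.2, C 1.1 → max 47.2 km
Only Point 1 has all residuals ≈ 0.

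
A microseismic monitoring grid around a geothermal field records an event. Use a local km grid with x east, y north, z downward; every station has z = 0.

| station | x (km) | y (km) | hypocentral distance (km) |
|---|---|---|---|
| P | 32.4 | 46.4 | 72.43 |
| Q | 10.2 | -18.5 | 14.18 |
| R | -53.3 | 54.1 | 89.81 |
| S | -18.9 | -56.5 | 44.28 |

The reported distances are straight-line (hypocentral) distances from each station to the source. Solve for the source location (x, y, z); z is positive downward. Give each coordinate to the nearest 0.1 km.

Each station gives a sphere (x−x_i)² + (y−y_i)² + z² = d_i² (stations at z=0).
Subtracting the P sphere from Q and R: z² cancels, leaving linear equations in x and y:
-44.4 x − 129.8 y = 2288.60
-171.4 x + 15.4 y = -254.75
Solving: x ≈ -0.095, y ≈ -17.599 km (keep extra digits for the depth step; rounded: -0.1, -17.6).
Then from the P sphere: z² = 72.43² − (x − 32.4)² − (y − 46.4)² with x = -0.095, y = -17.599, so z ≈ 9.711 ≈ 9.7 km.

(-0.1, -17.6, 9.7)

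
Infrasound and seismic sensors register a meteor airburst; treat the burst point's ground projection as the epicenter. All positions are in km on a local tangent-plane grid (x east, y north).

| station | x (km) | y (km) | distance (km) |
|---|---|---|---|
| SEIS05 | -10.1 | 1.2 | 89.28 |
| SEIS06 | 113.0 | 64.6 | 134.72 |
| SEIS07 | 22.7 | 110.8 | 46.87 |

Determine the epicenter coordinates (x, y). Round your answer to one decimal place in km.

Circle about each station: (x + 10.1)² + (y − 1.2)² = 89.28²; (x − 113.0)² + (y − 64.6)² = 134.72²; (x − 22.7)² + (y − 110.8)² = 46.87².
Subtracting pairs of circle equations eliminates x²+y² and gives linear equations (the radical axes):
246.2 x + 126.8 y = 6660.15
65.6 x + 219.2 y = 18462.60
Solving the 2×2 system: x ≈ -19.3, y ≈ 90.0 km.

-19.3 km east, 90.0 km north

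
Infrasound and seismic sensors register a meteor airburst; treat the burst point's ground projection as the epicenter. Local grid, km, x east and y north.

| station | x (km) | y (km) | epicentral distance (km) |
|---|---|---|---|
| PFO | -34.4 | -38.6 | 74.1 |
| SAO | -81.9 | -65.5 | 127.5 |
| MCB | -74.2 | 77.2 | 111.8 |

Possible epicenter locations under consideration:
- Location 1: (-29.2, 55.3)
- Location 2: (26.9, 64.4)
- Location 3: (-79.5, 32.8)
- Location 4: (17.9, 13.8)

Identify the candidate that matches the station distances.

Location 4

For each candidate, compare |candidate − station| to the reported distance:
Location 1: residuals PFO 19.9, SAO 4.3, MCB 61.8 → max 61.8 km
Location 2: residuals PFO 45.8, SAO 41.9, MCB 9.9 → max 45.8 km
Location 3: residuals PFO 10.4, SAO 29.2, MCB 67.1 → max 67.1 km
Location 4: residuals PFO 0.1, SAO 0.0, MCB 0.0 → max 0.1 km
Only Location 4 has all residuals ≈ 0.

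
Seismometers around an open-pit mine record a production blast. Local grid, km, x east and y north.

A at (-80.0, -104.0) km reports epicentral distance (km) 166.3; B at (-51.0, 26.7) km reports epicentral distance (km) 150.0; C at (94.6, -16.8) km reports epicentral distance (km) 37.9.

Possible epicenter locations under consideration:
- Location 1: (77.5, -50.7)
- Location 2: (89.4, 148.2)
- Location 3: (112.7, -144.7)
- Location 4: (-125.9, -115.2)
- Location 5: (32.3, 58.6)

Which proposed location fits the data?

For each candidate, compare |candidate − station| to the reported distance:
Location 1: residuals A 0.0, B 0.0, C 0.1 → max 0.1 km
Location 2: residuals A 137.5, B 35.7, C 127.2 → max 137.5 km
Location 3: residuals A 30.7, B 87.0, C 91.3 → max 91.3 km
Location 4: residuals A 119.1, B 10.5, C 203.6 → max 203.6 km
Location 5: residuals A 31.3, B 60.8, C 59.9 → max 60.8 km
Only Location 1 has all residuals ≈ 0.

Location 1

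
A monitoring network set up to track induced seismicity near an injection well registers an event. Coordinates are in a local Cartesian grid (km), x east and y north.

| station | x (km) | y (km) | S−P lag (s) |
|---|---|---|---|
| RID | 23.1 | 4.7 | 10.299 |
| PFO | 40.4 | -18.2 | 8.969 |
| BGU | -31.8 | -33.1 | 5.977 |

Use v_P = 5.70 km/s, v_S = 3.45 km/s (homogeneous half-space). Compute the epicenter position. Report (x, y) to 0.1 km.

-8.2 km east, -79.7 km north

Distance from S−P lag: d = Δt · v_P v_S / (v_P − v_S) = Δt · (5.70·3.45)/(5.70−3.45) ≈ 8.7400·Δt.
So d_RID = 90.01, d_PFO = 78.39, d_BGU = 52.24 km.
Circle about each station: (x − 23.1)² + (y − 4.7)² = 90.01²; (x − 40.4)² + (y + 18.2)² = 78.39²; (x + 31.8)² + (y + 33.1)² = 52.24².
Subtracting pairs of circle equations eliminates x²+y² and gives linear equations (the radical axes):
34.6 x − 45.8 y = 3364.51
-109.8 x − 75.6 y = 6923.93
Solving the 2×2 system: x ≈ -8.2, y ≈ -79.7 km.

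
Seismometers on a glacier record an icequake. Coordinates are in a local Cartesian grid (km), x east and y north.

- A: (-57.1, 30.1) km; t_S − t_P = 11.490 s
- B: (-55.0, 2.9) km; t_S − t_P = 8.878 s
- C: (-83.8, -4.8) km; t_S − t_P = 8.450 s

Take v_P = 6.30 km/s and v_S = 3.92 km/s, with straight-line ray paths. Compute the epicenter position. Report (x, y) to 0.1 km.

Distance from S−P lag: d = Δt · v_P v_S / (v_P − v_S) = Δt · (6.30·3.92)/(6.30−3.92) ≈ 10.3765·Δt.
So d_A = 119.23, d_B = 92.12, d_C = 87.68 km.
Circle about each station: (x + 57.1)² + (y − 30.1)² = 119.23²; (x + 55.0)² + (y − 2.9)² = 92.12²; (x + 83.8)² + (y + 4.8)² = 87.68².
Subtracting the A equation from the B and C equations removes the quadratic terms:
4.2 x − 54.4 y = 4596.69
-53.4 x − 69.8 y = 9407.07
Solving the 2×2 system: x ≈ -59.7, y ≈ -89.1 km.

-59.7 km east, -89.1 km north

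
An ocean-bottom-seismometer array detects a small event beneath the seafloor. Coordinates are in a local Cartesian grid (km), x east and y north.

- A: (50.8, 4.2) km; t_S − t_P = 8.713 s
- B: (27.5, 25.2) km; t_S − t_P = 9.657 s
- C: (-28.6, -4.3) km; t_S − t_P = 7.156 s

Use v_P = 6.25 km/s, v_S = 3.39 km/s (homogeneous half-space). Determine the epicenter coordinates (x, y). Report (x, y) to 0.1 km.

Distance from S−P lag: d = Δt · v_P v_S / (v_P − v_S) = Δt · (6.25·3.39)/(6.25−3.39) ≈ 7.4082·Δt.
So d_A = 64.55, d_B = 71.54, d_C = 53.01 km.
Circle about each station: (x − 50.8)² + (y − 4.2)² = 64.55²; (x − 27.5)² + (y − 25.2)² = 71.54²; (x + 28.6)² + (y + 4.3)² = 53.01².
Subtracting the A equation from the B and C equations removes the quadratic terms:
-46.6 x + 42.0 y = -2158.26
-158.8 x − 17.0 y = -405.19
Solving the 2×2 system: x ≈ 7.2, y ≈ -43.4 km.

(7.2, -43.4)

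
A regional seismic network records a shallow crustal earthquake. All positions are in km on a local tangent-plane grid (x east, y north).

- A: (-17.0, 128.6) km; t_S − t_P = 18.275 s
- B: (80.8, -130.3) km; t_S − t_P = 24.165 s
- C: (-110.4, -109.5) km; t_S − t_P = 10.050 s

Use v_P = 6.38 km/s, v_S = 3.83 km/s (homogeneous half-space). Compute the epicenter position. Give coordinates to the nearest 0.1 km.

-119.2 km east, -13.6 km north

Distance from S−P lag: d = Δt · v_P v_S / (v_P − v_S) = Δt · (6.38·3.83)/(6.38−3.83) ≈ 9.5825·Δt.
So d_A = 175.12, d_B = 231.56, d_C = 96.30 km.
Circle about each station: (x + 17.0)² + (y − 128.6)² = 175.12²; (x − 80.8)² + (y + 130.3)² = 231.56²; (x + 110.4)² + (y + 109.5)² = 96.30².
Subtracting the A equation from the B and C equations removes the quadratic terms:
195.6 x − 517.8 y = -16273.25
-186.8 x − 476.2 y = 28744.77
Solving the 2×2 system: x ≈ -119.2, y ≈ -13.6 km.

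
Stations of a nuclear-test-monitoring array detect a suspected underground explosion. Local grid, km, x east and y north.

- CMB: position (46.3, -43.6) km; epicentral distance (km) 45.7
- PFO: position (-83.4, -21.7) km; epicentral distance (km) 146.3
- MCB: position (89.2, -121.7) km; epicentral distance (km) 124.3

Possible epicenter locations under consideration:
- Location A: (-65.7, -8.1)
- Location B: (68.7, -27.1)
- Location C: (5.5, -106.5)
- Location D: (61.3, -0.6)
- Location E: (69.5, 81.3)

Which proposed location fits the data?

For each candidate, compare |candidate − station| to the reported distance:
Location A: residuals CMB 71.8, PFO 124.0, MCB 67.8 → max 124.0 km
Location B: residuals CMB 17.9, PFO 5.9, MCB 27.5 → max 27.5 km
Location C: residuals CMB 29.3, PFO 23.4, MCB 39.2 → max 39.2 km
Location D: residuals CMB 0.2, PFO 0.1, MCB 0.0 → max 0.2 km
Location E: residuals CMB 81.3, PFO 38.1, MCB 79.7 → max 81.3 km
Only Location D has all residuals ≈ 0.

Location D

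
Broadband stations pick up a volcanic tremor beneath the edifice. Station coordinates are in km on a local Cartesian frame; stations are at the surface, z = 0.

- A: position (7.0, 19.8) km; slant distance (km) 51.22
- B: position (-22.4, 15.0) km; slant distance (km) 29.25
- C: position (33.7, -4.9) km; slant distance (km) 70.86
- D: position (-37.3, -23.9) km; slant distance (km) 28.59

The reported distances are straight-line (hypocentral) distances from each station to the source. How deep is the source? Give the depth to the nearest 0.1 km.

19.5 km

Each station gives a sphere (x−x_i)² + (y−y_i)² + z² = d_i² (stations at z=0).
Subtracting the A sphere from B and C: z² cancels, leaving linear equations in x and y:
-58.8 x − 9.6 y = 2053.65
53.4 x − 49.4 y = -1678.99
Solving: x ≈ -34.403, y ≈ -3.201 km (keep extra digits for the depth step; rounded: -34.4, -3.2).
Then from the A sphere: z² = 51.22² − (x − 7.0)² − (y − 19.8)² with x = -34.403, y = -3.201, so z ≈ 19.500 ≈ 19.5 km.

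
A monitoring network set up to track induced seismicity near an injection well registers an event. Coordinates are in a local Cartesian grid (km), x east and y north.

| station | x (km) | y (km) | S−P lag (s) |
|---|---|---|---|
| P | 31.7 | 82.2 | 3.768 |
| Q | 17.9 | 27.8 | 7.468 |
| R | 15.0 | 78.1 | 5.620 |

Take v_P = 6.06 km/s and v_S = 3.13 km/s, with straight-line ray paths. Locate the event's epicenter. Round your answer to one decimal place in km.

48.9 km east, 64.9 km north

Distance from S−P lag: d = Δt · v_P v_S / (v_P − v_S) = Δt · (6.06·3.13)/(6.06−3.13) ≈ 6.4737·Δt.
So d_P = 24.39, d_Q = 48.35, d_R = 36.38 km.
Circle about each station: (x − 31.7)² + (y − 82.2)² = 24.39²; (x − 17.9)² + (y − 27.8)² = 48.35²; (x − 15.0)² + (y − 78.1)² = 36.38².
Subtracting the P equation from the Q and R equations removes the quadratic terms:
-27.6 x − 108.8 y = -8411.33
-33.4 x − 8.2 y = -2165.75
Solving the 2×2 system: x ≈ 48.9, y ≈ 64.9 km.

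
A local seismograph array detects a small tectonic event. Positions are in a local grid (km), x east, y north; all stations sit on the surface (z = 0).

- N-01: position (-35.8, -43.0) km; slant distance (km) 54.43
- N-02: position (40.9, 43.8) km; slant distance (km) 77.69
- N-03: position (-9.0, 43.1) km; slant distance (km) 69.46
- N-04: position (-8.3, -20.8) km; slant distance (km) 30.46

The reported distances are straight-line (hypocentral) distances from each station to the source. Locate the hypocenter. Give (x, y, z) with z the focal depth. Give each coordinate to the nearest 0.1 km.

Each station gives a sphere (x−x_i)² + (y−y_i)² + z² = d_i² (stations at z=0).
Subtracting the N-01 sphere from N-02 and N-03: z² cancels, leaving linear equations in x and y:
153.4 x + 173.6 y = -2612.50
53.6 x + 172.2 y = -3054.10
Solving: x ≈ 4.694, y ≈ -19.197 km (keep extra digits for the depth step; rounded: 4.7, -19.2).
Then from the N-01 sphere: z² = 54.43² − (x + 35.8)² − (y + 43.0)² with x = 4.694, y = -19.197, so z ≈ 27.501 ≈ 27.5 km.

(4.7, -19.2, 27.5)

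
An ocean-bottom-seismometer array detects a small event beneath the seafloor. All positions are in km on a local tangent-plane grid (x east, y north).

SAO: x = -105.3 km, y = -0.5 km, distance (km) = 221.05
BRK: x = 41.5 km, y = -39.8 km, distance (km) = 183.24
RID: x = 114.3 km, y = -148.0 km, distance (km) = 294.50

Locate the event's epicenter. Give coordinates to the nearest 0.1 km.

63.6 km east, 142.1 km north

Circle about each station: (x + 105.3)² + (y + 0.5)² = 221.05²; (x − 41.5)² + (y + 39.8)² = 183.24²; (x − 114.3)² + (y + 148.0)² = 294.50².
Subtracting the SAO equation from the BRK and RID equations removes the quadratic terms:
293.6 x − 78.6 y = 7504.15
439.2 x − 295.0 y = -13987.00
Solving the 2×2 system: x ≈ 63.6, y ≈ 142.1 km.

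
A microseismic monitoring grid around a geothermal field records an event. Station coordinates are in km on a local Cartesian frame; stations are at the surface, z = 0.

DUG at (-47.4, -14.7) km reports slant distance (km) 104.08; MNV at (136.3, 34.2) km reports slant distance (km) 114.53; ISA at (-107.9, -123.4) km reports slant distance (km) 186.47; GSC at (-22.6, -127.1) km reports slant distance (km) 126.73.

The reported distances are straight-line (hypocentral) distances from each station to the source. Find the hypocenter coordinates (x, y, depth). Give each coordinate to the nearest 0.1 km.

Each station gives a sphere (x−x_i)² + (y−y_i)² + z² = d_i² (stations at z=0).
Subtracting the DUG sphere from MNV and ISA: z² cancels, leaving linear equations in x and y:
367.4 x + 97.8 y = 15000.01
-121.0 x − 217.4 y = 468.71
Solving: x ≈ 48.602, y ≈ -29.207 km (keep extra digits for the depth step; rounded: 48.6, -29.2).
Then from the DUG sphere: z² = 104.08² − (x + 47.4)² − (y + 14.7)² with x = 48.602, y = -29.207, so z ≈ 37.494 ≈ 37.5 km.
Check against GSC (with the unrounded solution): distance 126.72 ≈ 126.73 km. ✓

(48.6, -29.2, 37.5)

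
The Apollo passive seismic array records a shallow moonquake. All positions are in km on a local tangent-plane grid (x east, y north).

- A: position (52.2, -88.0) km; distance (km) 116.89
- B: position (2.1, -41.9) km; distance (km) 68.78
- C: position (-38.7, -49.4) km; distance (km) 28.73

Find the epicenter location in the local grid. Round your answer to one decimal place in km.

Circle about each station: (x − 52.2)² + (y + 88.0)² = 116.89²; (x − 2.1)² + (y + 41.9)² = 68.78²; (x + 38.7)² + (y + 49.4)² = 28.73².
Subtracting pairs of circle equations eliminates x²+y² and gives linear equations (the radical axes):
-100.2 x + 92.2 y = 223.76
-181.8 x + 77.2 y = 6307.07
Solving the 2×2 system: x ≈ -62.5, y ≈ -65.5 km.

-62.5 km east, -65.5 km north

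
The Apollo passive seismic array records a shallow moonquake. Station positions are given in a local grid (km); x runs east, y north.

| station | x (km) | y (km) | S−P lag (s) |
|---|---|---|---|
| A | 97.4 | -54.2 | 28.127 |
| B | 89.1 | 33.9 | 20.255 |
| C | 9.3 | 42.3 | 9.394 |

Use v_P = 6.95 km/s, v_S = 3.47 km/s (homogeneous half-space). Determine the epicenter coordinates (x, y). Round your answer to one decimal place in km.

Distance from S−P lag: d = Δt · v_P v_S / (v_P − v_S) = Δt · (6.95·3.47)/(6.95−3.47) ≈ 6.9300·Δt.
So d_A = 194.92, d_B = 140.37, d_C = 65.10 km.
Circle about each station: (x − 97.4)² + (y + 54.2)² = 194.92²; (x − 89.1)² + (y − 33.9)² = 140.37²; (x − 9.3)² + (y − 42.3)² = 65.10².
Subtracting the A equation from the B and C equations removes the quadratic terms:
-16.6 x + 176.2 y = 14953.69
-176.2 x + 193.0 y = 23207.18
Solving the 2×2 system: x ≈ -43.2, y ≈ 80.8 km.
Check against A (with the unrounded x, y): √((x − 97.4)²+(y + 54.2)²) = 194.92 ≈ 194.92 km. ✓

(-43.2, 80.8)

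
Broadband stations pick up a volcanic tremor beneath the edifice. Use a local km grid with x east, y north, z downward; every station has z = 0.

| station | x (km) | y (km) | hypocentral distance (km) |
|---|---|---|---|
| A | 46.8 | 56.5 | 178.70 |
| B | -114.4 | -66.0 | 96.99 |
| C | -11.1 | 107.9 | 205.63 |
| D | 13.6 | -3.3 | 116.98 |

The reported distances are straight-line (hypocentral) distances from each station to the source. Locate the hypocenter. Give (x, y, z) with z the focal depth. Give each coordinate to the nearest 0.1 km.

Each station gives a sphere (x−x_i)² + (y−y_i)² + z² = d_i² (stations at z=0).
Subtracting the A sphere from B and C: z² cancels, leaving linear equations in x and y:
-322.4 x − 245.0 y = 34587.50
-115.8 x + 102.8 y = -3966.88
Solving: x ≈ -42.002, y ≈ -85.902 km (keep extra digits for the depth step; rounded: -42.0, -85.9).
Then from the A sphere: z² = 178.70² − (x − 46.8)² − (y − 56.5)² with x = -42.002, y = -85.902, so z ≈ 61.397 ≈ 61.4 km.
Check against D (with the unrounded solution): distance 116.98 ≈ 116.98 km. ✓

(-42.0, -85.9, 61.4)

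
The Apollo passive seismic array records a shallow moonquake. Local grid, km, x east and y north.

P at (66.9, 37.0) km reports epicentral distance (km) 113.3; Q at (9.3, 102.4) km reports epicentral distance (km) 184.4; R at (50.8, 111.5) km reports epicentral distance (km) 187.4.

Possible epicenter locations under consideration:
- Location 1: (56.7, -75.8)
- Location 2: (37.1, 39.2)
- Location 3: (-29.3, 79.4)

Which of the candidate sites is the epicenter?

Location 1

For each candidate, compare |candidate − station| to the reported distance:
Location 1: residuals P 0.0, Q 0.0, R 0.0 → max 0.0 km
Location 2: residuals P 83.4, Q 115.4, R 113.8 → max 115.4 km
Location 3: residuals P 8.2, Q 139.5, R 101.1 → max 139.5 km
Only Location 1 has all residuals ≈ 0.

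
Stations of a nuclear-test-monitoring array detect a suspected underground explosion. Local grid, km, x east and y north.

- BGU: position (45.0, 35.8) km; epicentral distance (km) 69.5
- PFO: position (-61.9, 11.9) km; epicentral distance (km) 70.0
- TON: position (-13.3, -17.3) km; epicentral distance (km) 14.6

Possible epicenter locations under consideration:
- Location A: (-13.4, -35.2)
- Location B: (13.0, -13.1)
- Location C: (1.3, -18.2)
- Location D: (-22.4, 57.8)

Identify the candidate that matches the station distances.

Location C

For each candidate, compare |candidate − station| to the reported distance:
Location A: residuals BGU 22.4, PFO 2.4, TON 3.3 → max 22.4 km
Location B: residuals BGU 11.1, PFO 9.0, TON 12.0 → max 12.0 km
Location C: residuals BGU 0.0, PFO 0.0, TON 0.0 → max 0.0 km
Location D: residuals BGU 1.4, PFO 9.4, TON 61.0 → max 61.0 km
Only Location C has all residuals ≈ 0.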